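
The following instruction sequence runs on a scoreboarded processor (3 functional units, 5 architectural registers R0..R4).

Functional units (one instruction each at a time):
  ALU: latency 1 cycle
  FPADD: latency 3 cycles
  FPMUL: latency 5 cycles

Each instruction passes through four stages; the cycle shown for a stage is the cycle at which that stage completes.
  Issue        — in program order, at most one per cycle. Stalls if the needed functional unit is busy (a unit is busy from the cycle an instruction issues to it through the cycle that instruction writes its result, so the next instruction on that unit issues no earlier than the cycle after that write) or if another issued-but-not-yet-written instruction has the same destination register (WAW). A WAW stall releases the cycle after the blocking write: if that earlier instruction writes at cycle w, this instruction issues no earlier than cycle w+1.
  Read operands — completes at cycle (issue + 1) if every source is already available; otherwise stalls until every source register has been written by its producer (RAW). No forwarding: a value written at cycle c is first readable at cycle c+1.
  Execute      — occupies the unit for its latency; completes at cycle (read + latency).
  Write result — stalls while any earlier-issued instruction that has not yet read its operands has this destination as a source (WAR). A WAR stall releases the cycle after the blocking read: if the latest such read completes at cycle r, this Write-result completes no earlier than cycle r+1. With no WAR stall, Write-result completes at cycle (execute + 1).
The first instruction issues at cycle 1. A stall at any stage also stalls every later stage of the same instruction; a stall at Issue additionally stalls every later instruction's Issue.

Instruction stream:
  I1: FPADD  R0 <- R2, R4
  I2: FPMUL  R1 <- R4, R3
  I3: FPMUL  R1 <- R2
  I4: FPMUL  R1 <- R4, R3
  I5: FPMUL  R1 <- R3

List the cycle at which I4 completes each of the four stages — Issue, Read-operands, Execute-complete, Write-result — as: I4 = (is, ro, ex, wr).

  I1 | 1 | 2 | 5 | 6
  I2 | 2 | 3 | 8 | 9
  I3 | 10 | 11 | 16 | 17   struct: FPMUL busy until I2 writes@9
  I4 | 18 | 19 | 24 | 25   struct: FPMUL busy until I3 writes@17
  I5 | 26 | 27 | 32 | 33   struct: FPMUL busy until I4 writes@25

I4 = (18, 19, 24, 25)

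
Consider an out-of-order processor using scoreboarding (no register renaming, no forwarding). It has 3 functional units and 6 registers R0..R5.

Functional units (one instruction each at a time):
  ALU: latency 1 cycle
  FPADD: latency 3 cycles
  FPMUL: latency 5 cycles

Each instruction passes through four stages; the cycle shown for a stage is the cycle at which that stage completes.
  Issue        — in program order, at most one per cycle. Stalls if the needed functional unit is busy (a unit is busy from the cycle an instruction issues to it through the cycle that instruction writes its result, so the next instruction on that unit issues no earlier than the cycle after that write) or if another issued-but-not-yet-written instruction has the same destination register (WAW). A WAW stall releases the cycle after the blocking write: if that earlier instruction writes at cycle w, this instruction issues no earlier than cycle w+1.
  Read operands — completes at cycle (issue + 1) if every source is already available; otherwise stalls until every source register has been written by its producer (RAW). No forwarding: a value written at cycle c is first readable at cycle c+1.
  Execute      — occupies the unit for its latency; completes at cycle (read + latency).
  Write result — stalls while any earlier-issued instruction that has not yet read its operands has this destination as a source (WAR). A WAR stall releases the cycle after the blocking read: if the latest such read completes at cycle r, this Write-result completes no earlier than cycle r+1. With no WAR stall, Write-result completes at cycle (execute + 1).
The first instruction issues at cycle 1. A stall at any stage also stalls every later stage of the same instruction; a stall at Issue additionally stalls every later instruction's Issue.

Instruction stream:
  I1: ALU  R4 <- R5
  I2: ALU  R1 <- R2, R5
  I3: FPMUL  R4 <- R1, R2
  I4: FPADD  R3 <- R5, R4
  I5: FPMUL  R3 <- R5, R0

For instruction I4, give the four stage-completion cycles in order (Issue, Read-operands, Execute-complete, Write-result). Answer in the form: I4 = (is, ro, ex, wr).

I1 -> (1, 2, 3, 4)
I2 -> (5, 6, 7, 8)  // struct: ALU busy until I1 writes@4
I3 -> (6, 9, 14, 15)  // RAW R1: wait I2 write@8
I4 -> (7, 16, 19, 20)  // RAW R4: wait I3 write@15
I5 -> (21, 22, 27, 28)  // WAW R3: wait I4 write@20

I4 = (7, 16, 19, 20)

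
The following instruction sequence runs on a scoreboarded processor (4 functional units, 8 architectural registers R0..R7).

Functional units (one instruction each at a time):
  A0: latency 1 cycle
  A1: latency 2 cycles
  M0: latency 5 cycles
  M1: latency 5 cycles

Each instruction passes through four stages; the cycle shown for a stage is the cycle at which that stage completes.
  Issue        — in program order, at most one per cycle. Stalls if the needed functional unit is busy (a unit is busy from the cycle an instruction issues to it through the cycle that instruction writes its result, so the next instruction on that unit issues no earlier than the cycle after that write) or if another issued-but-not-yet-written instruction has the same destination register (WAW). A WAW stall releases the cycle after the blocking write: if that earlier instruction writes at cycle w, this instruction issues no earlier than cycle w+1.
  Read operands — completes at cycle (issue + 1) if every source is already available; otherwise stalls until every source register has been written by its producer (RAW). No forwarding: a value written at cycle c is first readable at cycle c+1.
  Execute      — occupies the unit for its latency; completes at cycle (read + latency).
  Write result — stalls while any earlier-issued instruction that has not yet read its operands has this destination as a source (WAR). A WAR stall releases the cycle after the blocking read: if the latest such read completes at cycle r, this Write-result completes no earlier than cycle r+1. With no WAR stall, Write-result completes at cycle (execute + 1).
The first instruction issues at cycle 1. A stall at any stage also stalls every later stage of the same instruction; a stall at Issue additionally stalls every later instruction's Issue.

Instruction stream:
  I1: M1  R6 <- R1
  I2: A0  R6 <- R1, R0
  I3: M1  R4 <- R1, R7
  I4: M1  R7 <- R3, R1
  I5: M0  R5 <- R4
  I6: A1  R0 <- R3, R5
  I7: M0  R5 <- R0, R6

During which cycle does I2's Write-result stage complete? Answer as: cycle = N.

I1 -> (1, 2, 7, 8)
I2 -> (9, 10, 11, 12)  // WAW R6: wait I1 write@8
I3 -> (10, 11, 16, 17)
I4 -> (18, 19, 24, 25)  // struct: M1 busy until I3 writes@17
I5 -> (19, 20, 25, 26)
I6 -> (20, 27, 29, 30)  // RAW R5: wait I5 write@26
I7 -> (27, 31, 36, 37)  // struct: M0 busy until I5 writes@26, RAW R0: wait I6 write@30

cycle = 12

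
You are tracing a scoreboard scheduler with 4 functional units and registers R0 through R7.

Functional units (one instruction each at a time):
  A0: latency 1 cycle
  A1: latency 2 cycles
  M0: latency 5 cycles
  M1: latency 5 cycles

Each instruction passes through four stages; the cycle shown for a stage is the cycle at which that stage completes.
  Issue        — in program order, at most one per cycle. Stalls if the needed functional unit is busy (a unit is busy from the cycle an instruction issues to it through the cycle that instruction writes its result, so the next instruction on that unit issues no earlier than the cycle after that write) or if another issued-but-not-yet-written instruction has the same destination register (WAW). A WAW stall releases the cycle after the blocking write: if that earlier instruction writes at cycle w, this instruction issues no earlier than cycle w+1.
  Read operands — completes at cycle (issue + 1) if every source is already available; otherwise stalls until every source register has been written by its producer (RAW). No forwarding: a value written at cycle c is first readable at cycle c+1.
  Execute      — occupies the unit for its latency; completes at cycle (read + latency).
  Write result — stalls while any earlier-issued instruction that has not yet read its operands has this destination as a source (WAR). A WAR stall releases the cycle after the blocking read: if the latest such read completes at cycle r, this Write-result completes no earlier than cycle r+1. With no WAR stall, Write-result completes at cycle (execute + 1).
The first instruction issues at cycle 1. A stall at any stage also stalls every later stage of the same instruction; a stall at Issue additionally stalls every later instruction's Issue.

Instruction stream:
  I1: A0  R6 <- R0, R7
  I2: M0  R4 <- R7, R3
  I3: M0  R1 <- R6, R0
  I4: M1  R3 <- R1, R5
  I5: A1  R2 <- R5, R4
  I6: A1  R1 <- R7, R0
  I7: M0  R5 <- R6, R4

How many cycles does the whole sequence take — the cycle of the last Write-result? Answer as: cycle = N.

cycle = 26

[1] I1 dispatched to A0
[2] I1 operands ready, I2 dispatched to M0
[3] I1 complete, I2 operands ready
[4] R6←I1
[8] I2 complete
[9] R4←I2
[10] I3 dispatched to M0
[11] I3 operands ready, I4 dispatched to M1
[12] I5 dispatched to A1
[13] I5 operands ready
[15] I5 complete
[16] I3 complete, R2←I5
[17] R1←I3
[18] I4 operands ready, I6 dispatched to A1
[19] I6 operands ready, I7 dispatched to M0
[20] I7 operands ready
[21] I6 complete
[22] R1←I6
[23] I4 complete
[24] R3←I4
[25] I7 complete
[26] R5←I7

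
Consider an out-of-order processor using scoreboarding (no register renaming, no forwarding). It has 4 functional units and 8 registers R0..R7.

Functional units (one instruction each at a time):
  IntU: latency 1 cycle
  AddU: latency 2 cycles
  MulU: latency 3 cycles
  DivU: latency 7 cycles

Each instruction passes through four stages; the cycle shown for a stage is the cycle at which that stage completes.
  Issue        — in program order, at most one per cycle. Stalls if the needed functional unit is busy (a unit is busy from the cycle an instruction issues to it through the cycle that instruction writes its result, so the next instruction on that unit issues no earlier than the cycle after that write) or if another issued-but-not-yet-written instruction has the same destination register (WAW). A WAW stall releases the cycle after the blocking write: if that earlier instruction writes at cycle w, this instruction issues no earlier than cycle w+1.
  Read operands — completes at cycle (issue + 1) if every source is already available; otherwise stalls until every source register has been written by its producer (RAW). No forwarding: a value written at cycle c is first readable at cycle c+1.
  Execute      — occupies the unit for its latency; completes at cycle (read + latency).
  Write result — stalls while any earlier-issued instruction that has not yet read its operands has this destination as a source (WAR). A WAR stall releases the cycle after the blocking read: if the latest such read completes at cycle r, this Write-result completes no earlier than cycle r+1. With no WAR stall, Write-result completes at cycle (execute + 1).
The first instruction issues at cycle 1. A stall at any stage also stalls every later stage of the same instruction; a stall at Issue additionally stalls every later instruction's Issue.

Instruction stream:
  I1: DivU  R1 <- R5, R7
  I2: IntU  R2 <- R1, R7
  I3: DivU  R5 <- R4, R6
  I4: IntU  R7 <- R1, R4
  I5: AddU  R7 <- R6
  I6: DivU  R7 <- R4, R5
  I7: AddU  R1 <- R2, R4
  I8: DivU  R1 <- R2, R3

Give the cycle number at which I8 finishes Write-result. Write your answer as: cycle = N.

cycle = 42

c1: I1 dispatched to DivU
c2: I1 operands ready; I2 dispatched to IntU
c9: I1 complete
c10: R1←I1
c11: I2 operands ready; I3 dispatched to DivU
c12: I2 complete; I3 operands ready
c13: R2←I2
c14: I4 dispatched to IntU
c15: I4 operands ready
c16: I4 complete
c17: R7←I4
c18: I5 dispatched to AddU
c19: I3 complete; I5 operands ready
c20: R5←I3
c21: I5 complete
c22: R7←I5
c23: I6 dispatched to DivU
c24: I6 operands ready; I7 dispatched to AddU
c25: I7 operands ready
c27: I7 complete
c28: R1←I7
c31: I6 complete
c32: R7←I6
c33: I8 dispatched to DivU
c34: I8 operands ready
c41: I8 complete
c42: R1←I8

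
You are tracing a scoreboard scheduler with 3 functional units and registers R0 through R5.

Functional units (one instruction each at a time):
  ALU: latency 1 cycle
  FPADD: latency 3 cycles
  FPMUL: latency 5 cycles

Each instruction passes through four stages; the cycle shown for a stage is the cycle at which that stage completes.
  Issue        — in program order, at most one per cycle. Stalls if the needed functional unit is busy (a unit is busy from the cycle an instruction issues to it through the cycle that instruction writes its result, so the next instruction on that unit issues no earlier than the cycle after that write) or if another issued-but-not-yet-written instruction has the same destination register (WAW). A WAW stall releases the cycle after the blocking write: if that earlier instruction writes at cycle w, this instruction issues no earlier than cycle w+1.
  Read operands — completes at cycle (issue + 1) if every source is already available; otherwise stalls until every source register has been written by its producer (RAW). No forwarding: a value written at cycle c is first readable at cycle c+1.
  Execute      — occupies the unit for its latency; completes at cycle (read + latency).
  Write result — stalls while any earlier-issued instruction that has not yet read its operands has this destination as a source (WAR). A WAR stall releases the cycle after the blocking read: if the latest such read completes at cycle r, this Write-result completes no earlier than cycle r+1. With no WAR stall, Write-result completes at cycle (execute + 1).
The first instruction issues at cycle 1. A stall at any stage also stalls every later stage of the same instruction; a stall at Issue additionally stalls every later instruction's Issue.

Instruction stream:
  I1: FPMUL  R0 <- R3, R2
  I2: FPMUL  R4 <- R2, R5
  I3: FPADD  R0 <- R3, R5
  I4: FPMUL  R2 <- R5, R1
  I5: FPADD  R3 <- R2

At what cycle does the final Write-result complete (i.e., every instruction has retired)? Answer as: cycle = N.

cycle = 29

  I1 | 1 | 2 | 7 | 8
  I2 | 9 | 10 | 15 | 16   struct: FPMUL busy until I1 writes@8
  I3 | 10 | 11 | 14 | 15
  I4 | 17 | 18 | 23 | 24   struct: FPMUL busy until I2 writes@16
  I5 | 18 | 25 | 28 | 29   RAW R2: wait I4 write@24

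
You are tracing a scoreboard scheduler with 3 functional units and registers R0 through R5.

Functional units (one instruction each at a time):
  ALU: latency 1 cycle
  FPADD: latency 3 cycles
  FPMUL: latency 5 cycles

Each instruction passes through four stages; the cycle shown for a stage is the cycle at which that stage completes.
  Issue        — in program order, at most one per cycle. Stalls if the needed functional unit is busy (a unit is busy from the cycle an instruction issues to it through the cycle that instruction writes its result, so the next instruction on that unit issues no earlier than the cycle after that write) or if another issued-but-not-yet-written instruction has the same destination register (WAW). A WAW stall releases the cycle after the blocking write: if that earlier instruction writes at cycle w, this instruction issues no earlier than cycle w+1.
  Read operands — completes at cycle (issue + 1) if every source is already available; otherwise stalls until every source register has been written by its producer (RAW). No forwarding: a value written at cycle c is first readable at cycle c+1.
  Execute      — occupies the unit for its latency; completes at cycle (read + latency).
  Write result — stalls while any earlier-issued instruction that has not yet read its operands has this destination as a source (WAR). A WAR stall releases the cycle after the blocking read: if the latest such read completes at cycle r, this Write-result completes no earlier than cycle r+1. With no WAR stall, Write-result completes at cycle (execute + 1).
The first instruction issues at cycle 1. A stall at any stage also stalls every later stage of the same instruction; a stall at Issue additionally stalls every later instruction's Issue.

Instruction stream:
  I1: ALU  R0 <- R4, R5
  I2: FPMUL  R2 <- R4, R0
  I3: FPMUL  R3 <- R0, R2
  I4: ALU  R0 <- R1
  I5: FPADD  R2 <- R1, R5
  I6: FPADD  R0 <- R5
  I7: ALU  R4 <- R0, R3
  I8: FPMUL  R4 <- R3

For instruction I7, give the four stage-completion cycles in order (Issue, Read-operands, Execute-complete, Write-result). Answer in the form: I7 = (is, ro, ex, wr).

[1] I1 dispatched to ALU
[2] I1 operands ready | I2 dispatched to FPMUL
[3] I1 complete
[4] R0←I1
[5] I2 operands ready
[10] I2 complete
[11] R2←I2
[12] I3 dispatched to FPMUL
[13] I3 operands ready | I4 dispatched to ALU
[14] I4 operands ready | I5 dispatched to FPADD
[15] I4 complete | I5 operands ready
[16] R0←I4
[18] I3 complete | I5 complete
[19] R3←I3 | R2←I5
[20] I6 dispatched to FPADD
[21] I6 operands ready | I7 dispatched to ALU
[24] I6 complete
[25] R0←I6
[26] I7 operands ready
[27] I7 complete
[28] R4←I7
[29] I8 dispatched to FPMUL
[30] I8 operands ready
[35] I8 complete
[36] R4←I8

I7 = (21, 26, 27, 28)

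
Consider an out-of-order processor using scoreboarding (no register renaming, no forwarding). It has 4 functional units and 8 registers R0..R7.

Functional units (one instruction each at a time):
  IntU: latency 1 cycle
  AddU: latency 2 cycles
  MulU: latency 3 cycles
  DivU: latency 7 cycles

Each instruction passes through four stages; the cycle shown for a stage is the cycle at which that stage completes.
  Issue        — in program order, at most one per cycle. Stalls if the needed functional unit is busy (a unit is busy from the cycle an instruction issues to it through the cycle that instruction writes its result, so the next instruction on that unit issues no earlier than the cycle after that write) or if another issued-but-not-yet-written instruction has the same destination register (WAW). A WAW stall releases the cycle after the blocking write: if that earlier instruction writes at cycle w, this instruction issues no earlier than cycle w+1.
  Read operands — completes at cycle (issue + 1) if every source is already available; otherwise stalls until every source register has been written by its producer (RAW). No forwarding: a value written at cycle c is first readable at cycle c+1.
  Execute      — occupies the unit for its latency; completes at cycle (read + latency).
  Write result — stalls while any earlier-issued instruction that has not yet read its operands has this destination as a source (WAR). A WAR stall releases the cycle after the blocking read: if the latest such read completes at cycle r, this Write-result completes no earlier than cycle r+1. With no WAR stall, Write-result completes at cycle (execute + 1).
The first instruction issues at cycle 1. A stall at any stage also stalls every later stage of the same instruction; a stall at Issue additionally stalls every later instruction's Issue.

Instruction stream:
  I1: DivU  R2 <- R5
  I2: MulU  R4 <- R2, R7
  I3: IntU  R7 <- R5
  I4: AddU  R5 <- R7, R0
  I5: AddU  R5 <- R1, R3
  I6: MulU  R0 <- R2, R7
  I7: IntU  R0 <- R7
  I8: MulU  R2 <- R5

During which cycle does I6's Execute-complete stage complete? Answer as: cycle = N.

t=1  I1 dispatched to DivU
t=2  I1 operands ready, I2 dispatched to MulU
t=3  I3 dispatched to IntU
t=4  I3 operands ready, I4 dispatched to AddU
t=5  I3 complete
t=9  I1 complete
t=10  R2←I1
t=11  I2 operands ready
t=12  R7←I3
t=13  I4 operands ready
t=14  I2 complete
t=15  R4←I2, I4 complete
t=16  R5←I4
t=17  I5 dispatched to AddU
t=18  I5 operands ready, I6 dispatched to MulU
t=19  I6 operands ready
t=20  I5 complete
t=21  R5←I5
t=22  I6 complete
t=23  R0←I6
t=24  I7 dispatched to IntU
t=25  I7 operands ready, I8 dispatched to MulU
t=26  I7 complete, I8 operands ready
t=27  R0←I7
t=29  I8 complete
t=30  R2←I8

cycle = 22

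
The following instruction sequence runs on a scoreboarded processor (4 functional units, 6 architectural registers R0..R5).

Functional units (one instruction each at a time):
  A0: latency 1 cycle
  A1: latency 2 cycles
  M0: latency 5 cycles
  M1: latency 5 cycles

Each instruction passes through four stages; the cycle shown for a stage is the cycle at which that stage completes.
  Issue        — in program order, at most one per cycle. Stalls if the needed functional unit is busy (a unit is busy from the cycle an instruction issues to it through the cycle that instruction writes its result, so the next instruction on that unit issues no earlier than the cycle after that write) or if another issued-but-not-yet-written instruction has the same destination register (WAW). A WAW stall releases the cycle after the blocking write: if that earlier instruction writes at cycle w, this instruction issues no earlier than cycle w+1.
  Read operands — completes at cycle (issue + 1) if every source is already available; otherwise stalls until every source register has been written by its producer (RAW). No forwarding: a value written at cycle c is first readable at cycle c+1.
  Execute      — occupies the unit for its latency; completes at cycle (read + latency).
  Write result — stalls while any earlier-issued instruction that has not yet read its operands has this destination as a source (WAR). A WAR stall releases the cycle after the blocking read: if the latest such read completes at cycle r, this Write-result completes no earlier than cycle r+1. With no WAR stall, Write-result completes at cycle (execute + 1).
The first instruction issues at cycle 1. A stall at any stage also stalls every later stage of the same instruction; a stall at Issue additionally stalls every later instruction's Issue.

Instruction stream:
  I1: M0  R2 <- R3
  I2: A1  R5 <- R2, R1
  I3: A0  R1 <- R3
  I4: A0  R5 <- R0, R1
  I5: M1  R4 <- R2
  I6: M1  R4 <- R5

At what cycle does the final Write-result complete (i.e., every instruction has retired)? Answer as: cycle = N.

[1] I1→M0
[2] I1 RO · I2→A1
[3] I3→A0
[4] I3 RO
[5] I3 EX
[7] I1 EX
[8] I1 WR R2
[9] I2 RO
[10] I3 WR R1
[11] I2 EX
[12] I2 WR R5
[13] I4→A0
[14] I4 RO · I5→M1
[15] I4 EX · I5 RO
[16] I4 WR R5
[20] I5 EX
[21] I5 WR R4
[22] I6→M1
[23] I6 RO
[28] I6 EX
[29] I6 WR R4

cycle = 29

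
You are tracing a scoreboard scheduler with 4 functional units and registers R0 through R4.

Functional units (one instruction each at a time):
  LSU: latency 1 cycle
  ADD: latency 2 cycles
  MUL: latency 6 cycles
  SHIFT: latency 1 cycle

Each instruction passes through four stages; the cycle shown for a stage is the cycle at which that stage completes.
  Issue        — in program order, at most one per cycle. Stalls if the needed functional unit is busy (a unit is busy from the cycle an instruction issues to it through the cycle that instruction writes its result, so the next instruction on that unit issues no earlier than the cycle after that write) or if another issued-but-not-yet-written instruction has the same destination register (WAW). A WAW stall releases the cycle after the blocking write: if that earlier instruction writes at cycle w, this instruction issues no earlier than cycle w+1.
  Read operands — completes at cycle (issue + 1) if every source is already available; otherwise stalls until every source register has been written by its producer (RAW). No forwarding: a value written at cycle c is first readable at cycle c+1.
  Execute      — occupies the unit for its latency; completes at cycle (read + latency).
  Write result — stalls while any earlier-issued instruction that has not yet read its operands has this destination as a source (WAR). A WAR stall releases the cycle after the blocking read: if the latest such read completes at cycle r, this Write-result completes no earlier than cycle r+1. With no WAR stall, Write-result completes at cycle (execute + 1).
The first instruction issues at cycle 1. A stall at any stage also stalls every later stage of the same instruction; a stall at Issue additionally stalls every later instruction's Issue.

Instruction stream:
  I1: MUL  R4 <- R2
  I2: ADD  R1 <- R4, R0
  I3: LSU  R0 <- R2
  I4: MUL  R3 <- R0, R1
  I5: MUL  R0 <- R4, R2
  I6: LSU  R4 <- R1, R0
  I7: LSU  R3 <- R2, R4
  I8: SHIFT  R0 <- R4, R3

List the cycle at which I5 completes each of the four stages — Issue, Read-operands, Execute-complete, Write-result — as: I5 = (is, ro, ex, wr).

I5 = (22, 23, 29, 30)

t=1  issue I1 (MUL)
t=2  I1 read-ops; issue I2 (ADD)
t=3  issue I3 (LSU)
t=4  I3 read-ops
t=5  I3 finished on LSU
t=8  I1 finished on MUL
t=9  I1→R4
t=10  I2 read-ops; issue I4 (MUL)
t=11  I3→R0
t=12  I2 finished on ADD
t=13  I2→R1
t=14  I4 read-ops
t=20  I4 finished on MUL
t=21  I4→R3
t=22  issue I5 (MUL)
t=23  I5 read-ops; issue I6 (LSU)
t=29  I5 finished on MUL
t=30  I5→R0
t=31  I6 read-ops
t=32  I6 finished on LSU
t=33  I6→R4
t=34  issue I7 (LSU)
t=35  I7 read-ops; issue I8 (SHIFT)
t=36  I7 finished on LSU
t=37  I7→R3
t=38  I8 read-ops
t=39  I8 finished on SHIFT
t=40  I8→R0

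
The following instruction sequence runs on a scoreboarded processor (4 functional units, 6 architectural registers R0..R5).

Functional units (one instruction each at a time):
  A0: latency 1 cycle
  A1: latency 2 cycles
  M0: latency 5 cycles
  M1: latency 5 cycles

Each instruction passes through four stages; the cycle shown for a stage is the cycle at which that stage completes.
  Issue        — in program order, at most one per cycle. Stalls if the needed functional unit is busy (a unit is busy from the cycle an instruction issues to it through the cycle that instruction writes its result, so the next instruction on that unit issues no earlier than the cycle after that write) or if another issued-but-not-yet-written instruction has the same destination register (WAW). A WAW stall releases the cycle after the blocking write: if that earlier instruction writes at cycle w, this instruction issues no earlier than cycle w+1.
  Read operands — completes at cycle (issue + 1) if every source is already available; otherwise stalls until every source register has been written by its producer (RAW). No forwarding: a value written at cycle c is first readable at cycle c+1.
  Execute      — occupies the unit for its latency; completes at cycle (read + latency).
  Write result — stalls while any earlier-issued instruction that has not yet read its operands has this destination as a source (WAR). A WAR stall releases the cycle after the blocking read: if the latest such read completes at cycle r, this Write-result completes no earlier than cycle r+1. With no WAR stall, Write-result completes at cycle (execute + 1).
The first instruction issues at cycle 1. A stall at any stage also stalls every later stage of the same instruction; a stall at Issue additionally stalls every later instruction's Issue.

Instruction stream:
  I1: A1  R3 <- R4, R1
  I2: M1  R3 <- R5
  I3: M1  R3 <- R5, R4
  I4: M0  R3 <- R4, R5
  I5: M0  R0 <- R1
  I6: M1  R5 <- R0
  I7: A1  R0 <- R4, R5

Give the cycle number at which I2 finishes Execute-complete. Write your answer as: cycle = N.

cycle = 12

  I1 | 1 | 2 | 4 | 5
  I2 | 6 | 7 | 12 | 13   WAW R3: wait I1 write@5
  I3 | 14 | 15 | 20 | 21   struct: M1 busy until I2 writes@13
  I4 | 22 | 23 | 28 | 29   WAW R3: wait I3 write@21
  I5 | 30 | 31 | 36 | 37   struct: M0 busy until I4 writes@29
  I6 | 31 | 38 | 43 | 44   RAW R0: wait I5 write@37
  I7 | 38 | 45 | 47 | 48   WAW R0: wait I5 write@37 · RAW R5: wait I6 write@44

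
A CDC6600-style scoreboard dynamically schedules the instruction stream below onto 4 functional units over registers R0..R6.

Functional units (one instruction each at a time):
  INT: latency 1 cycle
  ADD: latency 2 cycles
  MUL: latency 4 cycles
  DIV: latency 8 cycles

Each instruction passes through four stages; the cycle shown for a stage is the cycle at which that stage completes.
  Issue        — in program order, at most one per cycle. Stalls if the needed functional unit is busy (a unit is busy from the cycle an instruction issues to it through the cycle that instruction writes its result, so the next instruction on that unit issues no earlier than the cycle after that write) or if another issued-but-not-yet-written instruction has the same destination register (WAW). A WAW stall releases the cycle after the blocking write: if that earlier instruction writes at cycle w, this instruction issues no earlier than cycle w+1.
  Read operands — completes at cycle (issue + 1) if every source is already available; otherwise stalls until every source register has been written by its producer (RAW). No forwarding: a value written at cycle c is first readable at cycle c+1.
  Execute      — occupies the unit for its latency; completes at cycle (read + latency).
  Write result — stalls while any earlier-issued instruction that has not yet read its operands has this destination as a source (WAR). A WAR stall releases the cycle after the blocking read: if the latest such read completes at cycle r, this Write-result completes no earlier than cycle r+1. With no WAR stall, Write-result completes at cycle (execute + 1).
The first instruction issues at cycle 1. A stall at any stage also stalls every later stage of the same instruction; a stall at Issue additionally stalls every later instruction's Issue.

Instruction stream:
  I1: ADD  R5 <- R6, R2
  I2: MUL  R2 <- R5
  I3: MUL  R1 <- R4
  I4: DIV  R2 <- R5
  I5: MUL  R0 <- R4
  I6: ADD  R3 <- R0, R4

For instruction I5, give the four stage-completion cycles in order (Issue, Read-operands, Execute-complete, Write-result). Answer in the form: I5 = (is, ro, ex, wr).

I1  is:1  ro:2  ex:4  wr:5
I2  is:2  ro:6  ex:10  wr:11  — RAW R5: wait I1 write@5
I3  is:12  ro:13  ex:17  wr:18  — struct: MUL busy until I2 writes@11
I4  is:13  ro:14  ex:22  wr:23
I5  is:19  ro:20  ex:24  wr:25  — struct: MUL busy until I3 writes@18
I6  is:20  ro:26  ex:28  wr:29  — RAW R0: wait I5 write@25

I5 = (19, 20, 24, 25)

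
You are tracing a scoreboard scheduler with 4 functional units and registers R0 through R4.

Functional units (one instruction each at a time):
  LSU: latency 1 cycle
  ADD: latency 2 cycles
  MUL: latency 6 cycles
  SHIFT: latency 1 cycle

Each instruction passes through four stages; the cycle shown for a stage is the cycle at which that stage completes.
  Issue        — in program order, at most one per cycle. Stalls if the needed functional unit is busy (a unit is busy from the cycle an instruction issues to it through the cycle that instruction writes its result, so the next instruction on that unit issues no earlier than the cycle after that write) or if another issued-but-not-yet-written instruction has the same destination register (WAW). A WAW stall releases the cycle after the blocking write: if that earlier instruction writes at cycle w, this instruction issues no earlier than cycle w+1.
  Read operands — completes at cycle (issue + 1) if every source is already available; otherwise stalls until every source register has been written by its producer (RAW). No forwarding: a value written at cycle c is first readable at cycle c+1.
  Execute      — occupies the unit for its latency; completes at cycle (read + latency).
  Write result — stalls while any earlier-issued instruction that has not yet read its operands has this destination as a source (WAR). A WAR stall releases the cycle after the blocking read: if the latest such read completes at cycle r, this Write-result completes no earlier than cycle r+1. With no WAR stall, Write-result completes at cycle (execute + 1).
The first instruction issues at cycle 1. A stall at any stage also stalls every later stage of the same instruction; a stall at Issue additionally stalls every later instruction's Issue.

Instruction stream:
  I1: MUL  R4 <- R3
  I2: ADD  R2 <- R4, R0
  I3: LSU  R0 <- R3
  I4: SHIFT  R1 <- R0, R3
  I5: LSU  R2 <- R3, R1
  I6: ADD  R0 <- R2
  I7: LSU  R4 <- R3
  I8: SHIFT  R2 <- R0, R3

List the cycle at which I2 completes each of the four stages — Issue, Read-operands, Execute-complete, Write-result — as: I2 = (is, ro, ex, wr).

I2 = (2, 10, 12, 13)

I1  is:1  ro:2  ex:8  wr:9
I2  is:2  ro:10  ex:12  wr:13  — RAW R4: wait I1 write@9
I3  is:3  ro:4  ex:5  wr:11  — WAR R0: wait I2 read@10
I4  is:4  ro:12  ex:13  wr:14  — RAW R0: wait I3 write@11
I5  is:14  ro:15  ex:16  wr:17  — WAW R2: wait I2 write@13
I6  is:15  ro:18  ex:20  wr:21  — RAW R2: wait I5 write@17
I7  is:18  ro:19  ex:20  wr:21  — struct: LSU busy until I5 writes@17
I8  is:19  ro:22  ex:23  wr:24  — RAW R0: wait I6 write@21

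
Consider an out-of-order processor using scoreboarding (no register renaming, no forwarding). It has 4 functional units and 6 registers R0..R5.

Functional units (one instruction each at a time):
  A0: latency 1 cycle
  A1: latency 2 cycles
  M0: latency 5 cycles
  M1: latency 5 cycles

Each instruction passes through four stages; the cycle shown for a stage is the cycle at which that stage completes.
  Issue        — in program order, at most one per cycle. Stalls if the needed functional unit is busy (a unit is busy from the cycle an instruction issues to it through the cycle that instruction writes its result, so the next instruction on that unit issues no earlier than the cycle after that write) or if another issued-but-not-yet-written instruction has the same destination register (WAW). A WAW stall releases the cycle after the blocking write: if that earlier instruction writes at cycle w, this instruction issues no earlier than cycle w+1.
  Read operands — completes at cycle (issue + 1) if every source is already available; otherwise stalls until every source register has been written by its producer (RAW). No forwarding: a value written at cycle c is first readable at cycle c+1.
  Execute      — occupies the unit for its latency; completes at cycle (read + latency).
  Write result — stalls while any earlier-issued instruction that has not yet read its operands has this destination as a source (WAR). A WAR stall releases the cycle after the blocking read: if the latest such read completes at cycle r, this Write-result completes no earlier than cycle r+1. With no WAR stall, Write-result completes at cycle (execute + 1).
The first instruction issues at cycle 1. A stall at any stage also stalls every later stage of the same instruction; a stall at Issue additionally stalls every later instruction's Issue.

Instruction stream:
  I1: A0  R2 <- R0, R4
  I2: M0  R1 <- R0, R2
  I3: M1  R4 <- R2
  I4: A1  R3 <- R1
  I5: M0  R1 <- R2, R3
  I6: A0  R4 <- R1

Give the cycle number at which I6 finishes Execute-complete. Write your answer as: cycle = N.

t=1  I1→A0
t=2  I1 RO · I2→M0
t=3  I1 EX · I3→M1
t=4  I1 WR R2 · I4→A1
t=5  I2 RO · I3 RO
t=10  I2 EX · I3 EX
t=11  I2 WR R1 · I3 WR R4
t=12  I4 RO · I5→M0
t=13  I6→A0
t=14  I4 EX
t=15  I4 WR R3
t=16  I5 RO
t=21  I5 EX
t=22  I5 WR R1
t=23  I6 RO
t=24  I6 EX
t=25  I6 WR R4

cycle = 24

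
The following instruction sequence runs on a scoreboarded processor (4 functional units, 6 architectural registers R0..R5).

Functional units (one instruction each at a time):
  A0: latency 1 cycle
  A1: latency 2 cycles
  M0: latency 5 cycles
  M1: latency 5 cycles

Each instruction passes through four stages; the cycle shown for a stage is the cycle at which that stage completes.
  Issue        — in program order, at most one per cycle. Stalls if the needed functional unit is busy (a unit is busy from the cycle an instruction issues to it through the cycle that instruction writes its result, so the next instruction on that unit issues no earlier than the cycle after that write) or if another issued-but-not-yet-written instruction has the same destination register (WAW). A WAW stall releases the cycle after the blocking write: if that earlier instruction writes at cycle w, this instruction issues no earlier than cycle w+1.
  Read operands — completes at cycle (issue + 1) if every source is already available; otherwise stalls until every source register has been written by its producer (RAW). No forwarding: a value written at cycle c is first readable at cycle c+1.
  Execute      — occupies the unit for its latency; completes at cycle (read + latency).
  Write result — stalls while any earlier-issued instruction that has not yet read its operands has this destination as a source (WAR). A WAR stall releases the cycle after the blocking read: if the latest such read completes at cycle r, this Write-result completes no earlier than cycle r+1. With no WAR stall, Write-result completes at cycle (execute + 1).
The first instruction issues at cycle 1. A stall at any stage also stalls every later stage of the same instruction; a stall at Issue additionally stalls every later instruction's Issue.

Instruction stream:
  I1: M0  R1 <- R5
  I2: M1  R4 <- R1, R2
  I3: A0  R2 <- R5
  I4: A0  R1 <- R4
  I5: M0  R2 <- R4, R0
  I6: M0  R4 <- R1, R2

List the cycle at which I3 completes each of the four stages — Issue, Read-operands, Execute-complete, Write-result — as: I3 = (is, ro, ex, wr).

cycle 1: issue I1 (M0)
cycle 2: I1 read-ops; issue I2 (M1)
cycle 3: issue I3 (A0)
cycle 4: I3 read-ops
cycle 5: I3 finished on A0
cycle 7: I1 finished on M0
cycle 8: I1→R1
cycle 9: I2 read-ops
cycle 10: I3→R2
cycle 11: issue I4 (A0)
cycle 12: issue I5 (M0)
cycle 14: I2 finished on M1
cycle 15: I2→R4
cycle 16: I4 read-ops; I5 read-ops
cycle 17: I4 finished on A0
cycle 18: I4→R1
cycle 21: I5 finished on M0
cycle 22: I5→R2
cycle 23: issue I6 (M0)
cycle 24: I6 read-ops
cycle 29: I6 finished on M0
cycle 30: I6→R4

I3 = (3, 4, 5, 10)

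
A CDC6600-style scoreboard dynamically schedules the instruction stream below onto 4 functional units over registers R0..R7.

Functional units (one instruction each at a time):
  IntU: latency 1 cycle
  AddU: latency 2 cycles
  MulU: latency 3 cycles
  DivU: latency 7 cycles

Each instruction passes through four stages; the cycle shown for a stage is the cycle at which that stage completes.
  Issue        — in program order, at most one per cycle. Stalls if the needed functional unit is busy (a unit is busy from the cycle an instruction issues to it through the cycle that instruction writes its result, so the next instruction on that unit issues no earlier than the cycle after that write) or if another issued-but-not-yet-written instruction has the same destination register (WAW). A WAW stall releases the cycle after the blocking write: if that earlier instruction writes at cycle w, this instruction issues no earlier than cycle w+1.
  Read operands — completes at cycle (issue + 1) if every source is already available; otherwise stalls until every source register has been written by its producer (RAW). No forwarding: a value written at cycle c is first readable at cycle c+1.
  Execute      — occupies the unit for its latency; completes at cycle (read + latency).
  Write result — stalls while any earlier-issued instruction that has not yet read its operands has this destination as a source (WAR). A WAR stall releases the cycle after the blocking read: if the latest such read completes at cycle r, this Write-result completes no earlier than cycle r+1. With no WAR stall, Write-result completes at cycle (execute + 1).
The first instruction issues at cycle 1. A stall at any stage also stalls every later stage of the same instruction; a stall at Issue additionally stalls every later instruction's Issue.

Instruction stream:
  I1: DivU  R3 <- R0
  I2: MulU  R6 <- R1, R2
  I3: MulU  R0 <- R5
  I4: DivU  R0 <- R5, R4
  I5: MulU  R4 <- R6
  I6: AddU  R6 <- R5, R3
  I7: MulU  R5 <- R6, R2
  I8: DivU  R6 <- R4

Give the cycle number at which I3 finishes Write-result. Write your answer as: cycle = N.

cycle = 13

  I1 | 1 | 2 | 9 | 10
  I2 | 2 | 3 | 6 | 7
  I3 | 8 | 9 | 12 | 13   struct: MulU busy until I2 writes@7
  I4 | 14 | 15 | 22 | 23   WAW R0: wait I3 write@13
  I5 | 15 | 16 | 19 | 20
  I6 | 16 | 17 | 19 | 20
  I7 | 21 | 22 | 25 | 26   struct: MulU busy until I5 writes@20
  I8 | 24 | 25 | 32 | 33   struct: DivU busy until I4 writes@23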